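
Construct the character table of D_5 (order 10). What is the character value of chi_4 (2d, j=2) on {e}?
Conjugacy classes: {e} of size 1, {r^1, r^4} of size 2, {r^2, r^3} of size 2, {s, sr, ..., sr^4} of size 5.
Character table:
  irrep \ class              {e} (size 1)  {r^1, r^4} (size 2)  {r^2, r^3} (size 2)  {s, sr, ..., sr^4} (size 5)
  chi_1 (triv)               1             1                    1                    1                          
  chi_2 (sign: r->1, s->-1)  1             1                    1                    -1                         
  chi_3 (2d, j=1)            2             -1/2 + sqrt(5)/2     -sqrt(5)/2 - 1/2     0                          
  chi_4 (2d, j=2)            2             -sqrt(5)/2 - 1/2     -1/2 + sqrt(5)/2     0                          

Spot check: chi_4 (2d, j=2) on {e} = 2.

Derivation: D_5 has order 2*5 = 10 with 4 conjugacy classes, hence 4 irreducibles. Sum of squared dims 1 + 1 + 4 + 4 = 10 = |G|. Linear characters come from the abelianisation; the 2-dimensional irreps have character r^k -> 2*cos(2*pi*j*k/5), reflections -> 0.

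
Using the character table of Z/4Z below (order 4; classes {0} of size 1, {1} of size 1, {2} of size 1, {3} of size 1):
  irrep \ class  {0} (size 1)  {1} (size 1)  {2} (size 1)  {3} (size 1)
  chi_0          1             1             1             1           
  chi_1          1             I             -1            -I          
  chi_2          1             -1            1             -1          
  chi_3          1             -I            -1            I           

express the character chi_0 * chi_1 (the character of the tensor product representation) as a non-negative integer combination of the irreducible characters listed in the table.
chi_0 tensor chi_1 = chi_1 (all other irreducibles have multiplicity 0).

Derivation: The character of a tensor product is the pointwise product (chi_0 * chi_1)(C) = chi_0(C) * chi_1(C):
  {0}: (1)*(1), {1}: (1)*(I), {2}: (1)*(-1), {3}: (1)*(-I)
so (chi_0 * chi_1) takes values
  {0} -> 1, {1} -> I, {2} -> -1, {3} -> -I.
Now take the inner product of this character with each irreducible chi from the table, <chi_0*chi_1, chi> = (1/4) sum_C |C| (chi_0*chi_1)(C) conj(chi(C)):
  <chi_0*chi_1, chi_0> = (1/4)[1*(1)*conj(1) + 1*(I)*conj(1) + 1*(-1)*conj(1) + 1*(-I)*conj(1)]
      = (1/4)[(1) + (I) + (-1) + (-I)] = 0/4 = 0
  <chi_0*chi_1, chi_1> = (1/4)[1*(1)*conj(1) + 1*(I)*conj(I) + 1*(-1)*conj(-1) + 1*(-I)*conj(-I)]
      = (1/4)[(1) + (1) + (1) + (1)] = 4/4 = 1
  <chi_0*chi_1, chi_2> = (1/4)[1*(1)*conj(1) + 1*(I)*conj(-1) + 1*(-1)*conj(1) + 1*(-I)*conj(-1)]
      = (1/4)[(1) + (-I) + (-1) + (I)] = 0/4 = 0
  <chi_0*chi_1, chi_3> = (1/4)[1*(1)*conj(1) + 1*(I)*conj(-I) + 1*(-1)*conj(-1) + 1*(-I)*conj(I)]
      = (1/4)[(1) + (-1) + (1) + (-1)] = 0/4 = 0
(Exp terms are combined using exp(i*s)*conj(exp(i*t)) = exp(i*(s-t)), and sums of them are collapsed using the identity that for every m > 1 the m distinct m-th roots of unity sum to 0, e.g. 1 + exp(2*I*pi/3) + exp(-2*I*pi/3) = 0.)
Hence the multiplicities are chi_1: 1. Dimension check: dim(chi_0)*dim(chi_1) = 1*1 = 1 and sum (mult * dim) = 1*1 = 1.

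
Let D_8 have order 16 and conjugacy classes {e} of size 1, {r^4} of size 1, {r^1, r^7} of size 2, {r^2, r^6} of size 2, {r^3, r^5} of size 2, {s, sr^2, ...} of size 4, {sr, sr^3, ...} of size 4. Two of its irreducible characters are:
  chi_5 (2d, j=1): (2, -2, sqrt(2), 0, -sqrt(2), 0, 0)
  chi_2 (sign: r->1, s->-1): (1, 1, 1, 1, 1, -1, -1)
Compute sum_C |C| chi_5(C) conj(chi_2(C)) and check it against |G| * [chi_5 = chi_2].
Sum = 0; so <chi_5, chi_2> = 0 (distinct irreducibles are orthogonal).

Proof sketch: Compute term by term over conjugacy classes (|C| * chi_5(C) * conj(chi_2(C))):
  1*(2)*conj(1) + 1*(-2)*conj(1) + 2*(sqrt(2))*conj(1) + 2*(0)*conj(1) + 2*(-sqrt(2))*conj(1) + 4*(0)*conj(-1) + 4*(0)*conj(-1)
  = (2) + (-2) + (2*sqrt(2)) + (0) + (-2*sqrt(2)) + (0) + (0)
  = 0.
Dividing by |G| = 16 gives 0/16 = 0, matching the row-orthogonality relation <chi_5, chi_2> = [chi_5 = chi_2].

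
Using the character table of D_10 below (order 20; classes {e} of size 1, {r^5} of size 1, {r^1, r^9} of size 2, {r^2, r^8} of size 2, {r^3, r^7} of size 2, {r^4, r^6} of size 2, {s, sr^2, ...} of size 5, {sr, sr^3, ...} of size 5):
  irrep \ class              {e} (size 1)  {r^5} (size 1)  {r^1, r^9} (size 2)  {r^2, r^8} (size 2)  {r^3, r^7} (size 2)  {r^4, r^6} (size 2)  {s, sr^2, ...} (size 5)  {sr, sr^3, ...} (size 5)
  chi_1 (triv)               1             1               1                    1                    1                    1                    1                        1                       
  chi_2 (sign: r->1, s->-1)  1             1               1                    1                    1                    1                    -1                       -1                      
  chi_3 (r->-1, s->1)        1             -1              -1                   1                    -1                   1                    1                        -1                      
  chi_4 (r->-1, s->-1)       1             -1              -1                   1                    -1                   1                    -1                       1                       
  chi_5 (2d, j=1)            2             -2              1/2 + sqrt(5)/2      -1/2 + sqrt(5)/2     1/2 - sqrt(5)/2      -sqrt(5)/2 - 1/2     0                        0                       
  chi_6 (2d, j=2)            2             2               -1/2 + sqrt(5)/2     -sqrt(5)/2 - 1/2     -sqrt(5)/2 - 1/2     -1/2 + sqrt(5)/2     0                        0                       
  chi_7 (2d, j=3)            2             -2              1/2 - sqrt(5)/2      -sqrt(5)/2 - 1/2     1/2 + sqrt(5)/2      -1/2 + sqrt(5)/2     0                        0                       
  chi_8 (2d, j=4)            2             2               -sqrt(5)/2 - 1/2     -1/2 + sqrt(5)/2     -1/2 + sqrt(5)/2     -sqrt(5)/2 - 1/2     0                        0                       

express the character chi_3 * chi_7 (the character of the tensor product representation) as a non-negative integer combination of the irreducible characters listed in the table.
chi_3 tensor chi_7 = chi_6 (all other irreducibles have multiplicity 0).

Justification: The character of a tensor product is the pointwise product (chi_3 * chi_7)(C) = chi_3(C) * chi_7(C):
  {e}: (1)*(2), {r^5}: (-1)*(-2), {r^1, r^9}: (-1)*(1/2 - sqrt(5)/2), {r^2, r^8}: (1)*(-sqrt(5)/2 - 1/2), {r^3, r^7}: (-1)*(1/2 + sqrt(5)/2), {r^4, r^6}: (1)*(-1/2 + sqrt(5)/2), {s, sr^2, ...}: (1)*(0), {sr, sr^3, ...}: (-1)*(0)
so (chi_3 * chi_7) takes values
  {e} -> 2, {r^5} -> 2, {r^1, r^9} -> -1/2 + sqrt(5)/2, {r^2, r^8} -> -sqrt(5)/2 - 1/2, {r^3, r^7} -> -sqrt(5)/2 - 1/2, {r^4, r^6} -> -1/2 + sqrt(5)/2, {s, sr^2, ...} -> 0, {sr, sr^3, ...} -> 0.
Now take the inner product of this character with each irreducible chi from the table, <chi_3*chi_7, chi> = (1/20) sum_C |C| (chi_3*chi_7)(C) conj(chi(C)):
  <chi_3*chi_7, chi_1> = (1/20)[1*(2)*conj(1) + 1*(2)*conj(1) + 2*(-1/2 + sqrt(5)/2)*conj(1) + 2*(-sqrt(5)/2 - 1/2)*conj(1) + 2*(-sqrt(5)/2 - 1/2)*conj(1) + 2*(-1/2 + sqrt(5)/2)*conj(1) + 5*(0)*conj(1) + 5*(0)*conj(1)]
      = (1/20)[(2) + (2) + (-1 + sqrt(5)) + (-sqrt(5) - 1) + (-sqrt(5) - 1) + (-1 + sqrt(5)) + (0) + (0)] = 0/20 = 0
  <chi_3*chi_7, chi_2> = (1/20)[1*(2)*conj(1) + 1*(2)*conj(1) + 2*(-1/2 + sqrt(5)/2)*conj(1) + 2*(-sqrt(5)/2 - 1/2)*conj(1) + 2*(-sqrt(5)/2 - 1/2)*conj(1) + 2*(-1/2 + sqrt(5)/2)*conj(1) + 5*(0)*conj(-1) + 5*(0)*conj(-1)]
      = (1/20)[(2) + (2) + (-1 + sqrt(5)) + (-sqrt(5) - 1) + (-sqrt(5) - 1) + (-1 + sqrt(5)) + (0) + (0)] = 0/20 = 0
  <chi_3*chi_7, chi_3> = (1/20)[1*(2)*conj(1) + 1*(2)*conj(-1) + 2*(-1/2 + sqrt(5)/2)*conj(-1) + 2*(-sqrt(5)/2 - 1/2)*conj(1) + 2*(-sqrt(5)/2 - 1/2)*conj(-1) + 2*(-1/2 + sqrt(5)/2)*conj(1) + 5*(0)*conj(1) + 5*(0)*conj(-1)]
      = (1/20)[(2) + (-2) + (1 - sqrt(5)) + (-sqrt(5) - 1) + (1 + sqrt(5)) + (-1 + sqrt(5)) + (0) + (0)] = 0/20 = 0
  <chi_3*chi_7, chi_4> = (1/20)[1*(2)*conj(1) + 1*(2)*conj(-1) + 2*(-1/2 + sqrt(5)/2)*conj(-1) + 2*(-sqrt(5)/2 - 1/2)*conj(1) + 2*(-sqrt(5)/2 - 1/2)*conj(-1) + 2*(-1/2 + sqrt(5)/2)*conj(1) + 5*(0)*conj(-1) + 5*(0)*conj(1)]
      = (1/20)[(2) + (-2) + (1 - sqrt(5)) + (-sqrt(5) - 1) + (1 + sqrt(5)) + (-1 + sqrt(5)) + (0) + (0)] = 0/20 = 0
  <chi_3*chi_7, chi_5> = (1/20)[1*(2)*conj(2) + 1*(2)*conj(-2) + 2*(-1/2 + sqrt(5)/2)*conj(1/2 + sqrt(5)/2) + 2*(-sqrt(5)/2 - 1/2)*conj(-1/2 + sqrt(5)/2) + 2*(-sqrt(5)/2 - 1/2)*conj(1/2 - sqrt(5)/2) + 2*(-1/2 + sqrt(5)/2)*conj(-sqrt(5)/2 - 1/2) + 5*(0)*conj(0) + 5*(0)*conj(0)]
      = (1/20)[(4) + (-4) + (2) + (-2) + (2) + (-2) + (0) + (0)] = 0/20 = 0
  <chi_3*chi_7, chi_6> = (1/20)[1*(2)*conj(2) + 1*(2)*conj(2) + 2*(-1/2 + sqrt(5)/2)*conj(-1/2 + sqrt(5)/2) + 2*(-sqrt(5)/2 - 1/2)*conj(-sqrt(5)/2 - 1/2) + 2*(-sqrt(5)/2 - 1/2)*conj(-sqrt(5)/2 - 1/2) + 2*(-1/2 + sqrt(5)/2)*conj(-1/2 + sqrt(5)/2) + 5*(0)*conj(0) + 5*(0)*conj(0)]
      = (1/20)[(4) + (4) + (3 - sqrt(5)) + (sqrt(5) + 3) + (sqrt(5) + 3) + (3 - sqrt(5)) + (0) + (0)] = 20/20 = 1
  <chi_3*chi_7, chi_7> = (1/20)[1*(2)*conj(2) + 1*(2)*conj(-2) + 2*(-1/2 + sqrt(5)/2)*conj(1/2 - sqrt(5)/2) + 2*(-sqrt(5)/2 - 1/2)*conj(-sqrt(5)/2 - 1/2) + 2*(-sqrt(5)/2 - 1/2)*conj(1/2 + sqrt(5)/2) + 2*(-1/2 + sqrt(5)/2)*conj(-1/2 + sqrt(5)/2) + 5*(0)*conj(0) + 5*(0)*conj(0)]
      = (1/20)[(4) + (-4) + (-3 + sqrt(5)) + (sqrt(5) + 3) + (-3 - sqrt(5)) + (3 - sqrt(5)) + (0) + (0)] = 0/20 = 0
  <chi_3*chi_7, chi_8> = (1/20)[1*(2)*conj(2) + 1*(2)*conj(2) + 2*(-1/2 + sqrt(5)/2)*conj(-sqrt(5)/2 - 1/2) + 2*(-sqrt(5)/2 - 1/2)*conj(-1/2 + sqrt(5)/2) + 2*(-sqrt(5)/2 - 1/2)*conj(-1/2 + sqrt(5)/2) + 2*(-1/2 + sqrt(5)/2)*conj(-sqrt(5)/2 - 1/2) + 5*(0)*conj(0) + 5*(0)*conj(0)]
      = (1/20)[(4) + (4) + (-2) + (-2) + (-2) + (-2) + (0) + (0)] = 0/20 = 0
Hence the multiplicities are chi_6: 1. Dimension check: dim(chi_3)*dim(chi_7) = 1*2 = 2 and sum (mult * dim) = 1*2 = 2.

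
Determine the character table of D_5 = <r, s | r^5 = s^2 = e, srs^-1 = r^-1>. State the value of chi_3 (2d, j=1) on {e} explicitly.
Conjugacy classes: {e} of size 1, {r^1, r^4} of size 2, {r^2, r^3} of size 2, {s, sr, ..., sr^4} of size 5.
Character table:
  irrep \ class              {e} (size 1)  {r^1, r^4} (size 2)  {r^2, r^3} (size 2)  {s, sr, ..., sr^4} (size 5)
  chi_1 (triv)               1             1                    1                    1                          
  chi_2 (sign: r->1, s->-1)  1             1                    1                    -1                         
  chi_3 (2d, j=1)            2             -1/2 + sqrt(5)/2     -sqrt(5)/2 - 1/2     0                          
  chi_4 (2d, j=2)            2             -sqrt(5)/2 - 1/2     -1/2 + sqrt(5)/2     0                          

Spot check: chi_3 (2d, j=1) on {e} = 2.

Explanation: D_5 has order 2*5 = 10 with 4 conjugacy classes, hence 4 irreducibles. Sum of squared dims 1 + 1 + 4 + 4 = 10 = |G|. Linear characters come from the abelianisation; the 2-dimensional irreps have character r^k -> 2*cos(2*pi*j*k/5), reflections -> 0.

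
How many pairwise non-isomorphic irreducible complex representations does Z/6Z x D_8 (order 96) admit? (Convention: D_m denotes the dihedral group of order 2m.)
42

Details: The number of irreducible complex representations of a finite group equals its number of conjugacy classes. For a direct product, #classes(G x H) = #classes(G) * #classes(H). Z/6Z has 6 classes (abelian), D_8 has 7 classes, so 6 * 7 = 42, so Z/6Z x D_8 (order 96) has exactly 42 irreducible complex representations.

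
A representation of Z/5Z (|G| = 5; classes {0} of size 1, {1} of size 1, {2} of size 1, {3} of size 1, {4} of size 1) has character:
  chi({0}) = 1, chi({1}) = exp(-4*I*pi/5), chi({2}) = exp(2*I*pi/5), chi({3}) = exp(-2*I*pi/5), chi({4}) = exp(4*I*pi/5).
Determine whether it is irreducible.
Irreducible: <chi, chi> = 1.

Why: <chi, chi> = (1/|G|) sum_C |C| * |chi(C)|^2 = (1/5)[1*|1|^2 + 1*|exp(-4*I*pi/5)|^2 + 1*|exp(2*I*pi/5)|^2 + 1*|exp(-2*I*pi/5)|^2 + 1*|exp(4*I*pi/5)|^2]
  = (1/5)[(1) + (1) + (1) + (1) + (1)] = 5/5 = 1.
(Exp terms are combined using exp(i*s)*conj(exp(i*t)) = exp(i*(s-t)), and sums of them are collapsed using the identity that for every m > 1 the m distinct m-th roots of unity sum to 0, e.g. 1 + exp(2*I*pi/3) + exp(-2*I*pi/3) = 0.)
A character is irreducible iff <chi, chi> = 1, so this representation is irreducible.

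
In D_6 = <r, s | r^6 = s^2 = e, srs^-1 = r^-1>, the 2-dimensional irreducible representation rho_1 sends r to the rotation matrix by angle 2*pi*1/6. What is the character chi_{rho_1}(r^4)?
chi_{rho_1}(r^4) = 2*cos(2*pi*1*4/6) = -1

Justification: rho_1(r^4) is rotation by angle 2*pi*1*4/6, whose trace is 2*cos(2*pi*1*4/6) = -1.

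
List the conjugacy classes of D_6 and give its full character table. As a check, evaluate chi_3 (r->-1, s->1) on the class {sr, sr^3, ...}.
Conjugacy classes: {e} of size 1, {r^3} of size 1, {r^1, r^5} of size 2, {r^2, r^4} of size 2, {s, sr^2, ...} of size 3, {sr, sr^3, ...} of size 3.
Character table:
  irrep \ class              {e} (size 1)  {r^3} (size 1)  {r^1, r^5} (size 2)  {r^2, r^4} (size 2)  {s, sr^2, ...} (size 3)  {sr, sr^3, ...} (size 3)
  chi_1 (triv)               1             1               1                    1                    1                        1                       
  chi_2 (sign: r->1, s->-1)  1             1               1                    1                    -1                       -1                      
  chi_3 (r->-1, s->1)        1             -1              -1                   1                    1                        -1                      
  chi_4 (r->-1, s->-1)       1             -1              -1                   1                    -1                       1                       
  chi_5 (2d, j=1)            2             -2              1                    -1                   0                        0                       
  chi_6 (2d, j=2)            2             2               -1                   -1                   0                        0                       

Spot check: chi_3 (r->-1, s->1) on {sr, sr^3, ...} = -1.

Reasoning: D_6 has order 2*6 = 12 with 6 conjugacy classes, hence 6 irreducibles. Sum of squared dims 1 + 1 + 1 + 1 + 4 + 4 = 12 = |G|. Linear characters come from the abelianisation; the 2-dimensional irreps have character r^k -> 2*cos(2*pi*j*k/6), reflections -> 0.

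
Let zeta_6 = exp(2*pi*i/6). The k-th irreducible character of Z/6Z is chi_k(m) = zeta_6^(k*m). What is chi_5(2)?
chi_5(2) = zeta_6^10 = exp(-2*I*pi/3)

chi_5(2) = zeta_6^(5*2) = zeta_6^10. Since zeta_6^6 = 1, this equals zeta_6^4 = exp(2*pi*i*4/6) = exp(-2*I*pi/3).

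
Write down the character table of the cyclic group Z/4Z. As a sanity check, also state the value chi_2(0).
Character table of Z/4Z (irreps indexed chi_0,...,chi_3 with chi_k(m) = zeta_4^(k*m), zeta_4 = exp(2*pi*i/4)):
  irrep \ class  {0} (size 1)  {1} (size 1)  {2} (size 1)  {3} (size 1)
  chi_0          1             1             1             1           
  chi_1          1             I             -1            -I          
  chi_2          1             -1            1             -1          
  chi_3          1             -I            -1            I           

Spot check: chi_2(0) = zeta_4^(2*0) = zeta_4^0 = 1.

Why: Z/4Z is abelian, so all 4 irreducible complex representations are 1-dimensional. They are given by chi_k(m) = zeta_4^(k*m) for k = 0,...,3. Row orthogonality: sum_m chi_k(m) conj(chi_l(m)) = 4 * [k = l].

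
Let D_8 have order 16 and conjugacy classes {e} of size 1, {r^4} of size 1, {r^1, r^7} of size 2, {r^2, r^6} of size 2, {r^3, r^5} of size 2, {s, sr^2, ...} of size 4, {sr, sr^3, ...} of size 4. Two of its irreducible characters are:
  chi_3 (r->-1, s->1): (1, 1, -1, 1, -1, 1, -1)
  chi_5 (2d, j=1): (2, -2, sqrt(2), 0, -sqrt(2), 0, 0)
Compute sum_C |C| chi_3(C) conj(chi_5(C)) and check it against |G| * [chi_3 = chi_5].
Sum = 0; so <chi_3, chi_5> = 0 (distinct irreducibles are orthogonal).

Proof sketch: Compute term by term over conjugacy classes (|C| * chi_3(C) * conj(chi_5(C))):
  1*(1)*conj(2) + 1*(1)*conj(-2) + 2*(-1)*conj(sqrt(2)) + 2*(1)*conj(0) + 2*(-1)*conj(-sqrt(2)) + 4*(1)*conj(0) + 4*(-1)*conj(0)
  = (2) + (-2) + (-2*sqrt(2)) + (0) + (2*sqrt(2)) + (0) + (0)
  = 0.
Dividing by |G| = 16 gives 0/16 = 0, matching the row-orthogonality relation <chi_3, chi_5> = [chi_3 = chi_5].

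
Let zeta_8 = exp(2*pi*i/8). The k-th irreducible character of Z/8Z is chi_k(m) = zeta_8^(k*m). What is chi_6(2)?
chi_6(2) = zeta_8^12 = -1

Proof sketch: chi_6(2) = zeta_8^(6*2) = zeta_8^12. Since zeta_8^8 = 1, this equals zeta_8^4 = exp(2*pi*i*4/8) = -1.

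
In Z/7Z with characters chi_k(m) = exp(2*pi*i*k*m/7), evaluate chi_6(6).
chi_6(6) = zeta_7^36 = exp(2*I*pi/7)

Proof sketch: chi_6(6) = zeta_7^(6*6) = zeta_7^36. Since zeta_7^7 = 1, this equals zeta_7^1 = exp(2*pi*i*1/7) = exp(2*I*pi/7).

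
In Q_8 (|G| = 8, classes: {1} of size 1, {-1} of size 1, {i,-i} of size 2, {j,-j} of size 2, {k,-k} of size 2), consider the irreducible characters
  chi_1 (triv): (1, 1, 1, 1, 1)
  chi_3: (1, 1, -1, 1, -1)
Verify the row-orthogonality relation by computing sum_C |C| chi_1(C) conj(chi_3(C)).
Sum = 0; so <chi_1, chi_3> = 0 (distinct irreducibles are orthogonal).

Reasoning: Compute term by term over conjugacy classes (|C| * chi_1(C) * conj(chi_3(C))):
  1*(1)*conj(1) + 1*(1)*conj(1) + 2*(1)*conj(-1) + 2*(1)*conj(1) + 2*(1)*conj(-1)
  = (1) + (1) + (-2) + (2) + (-2)
  = 0.
Dividing by |G| = 8 gives 0/8 = 0, matching the row-orthogonality relation <chi_1, chi_3> = [chi_1 = chi_3].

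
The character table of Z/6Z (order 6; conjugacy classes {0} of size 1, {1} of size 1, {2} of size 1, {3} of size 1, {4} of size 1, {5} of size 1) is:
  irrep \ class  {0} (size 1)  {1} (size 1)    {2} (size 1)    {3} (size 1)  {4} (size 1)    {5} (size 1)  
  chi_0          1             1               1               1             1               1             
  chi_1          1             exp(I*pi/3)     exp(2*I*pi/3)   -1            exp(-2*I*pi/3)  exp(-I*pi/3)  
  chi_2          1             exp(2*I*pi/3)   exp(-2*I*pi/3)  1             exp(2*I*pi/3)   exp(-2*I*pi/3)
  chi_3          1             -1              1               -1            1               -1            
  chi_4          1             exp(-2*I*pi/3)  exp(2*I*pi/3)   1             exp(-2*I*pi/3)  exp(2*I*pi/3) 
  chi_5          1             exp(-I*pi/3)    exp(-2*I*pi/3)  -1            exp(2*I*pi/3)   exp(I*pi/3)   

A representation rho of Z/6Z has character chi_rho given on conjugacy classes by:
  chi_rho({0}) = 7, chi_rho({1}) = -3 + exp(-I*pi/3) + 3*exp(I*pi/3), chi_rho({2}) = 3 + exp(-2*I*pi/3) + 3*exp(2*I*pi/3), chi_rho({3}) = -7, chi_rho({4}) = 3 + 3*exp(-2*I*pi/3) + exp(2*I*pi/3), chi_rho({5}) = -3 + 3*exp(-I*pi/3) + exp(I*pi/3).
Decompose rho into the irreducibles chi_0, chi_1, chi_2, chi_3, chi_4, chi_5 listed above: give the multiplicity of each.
Multiplicities: chi_0: 0, chi_1: 3, chi_2: 0, chi_3: 3, chi_4: 0, chi_5: 1.

Solution. Use <chi_rho, chi> = (1/|G|) sum_C |C| * chi_rho(C) * conj(chi(C)) with |G| = 6 for each irreducible chi in the table:
  <chi_rho, chi_0> = (1/6)[1*(7)*conj(1) + 1*(-3 + exp(-I*pi/3) + 3*exp(I*pi/3))*conj(1) + 1*(3 + exp(-2*I*pi/3) + 3*exp(2*I*pi/3))*conj(1) + 1*(-7)*conj(1) + 1*(3 + 3*exp(-2*I*pi/3) + exp(2*I*pi/3))*conj(1) + 1*(-3 + 3*exp(-I*pi/3) + exp(I*pi/3))*conj(1)]
      = (1/6)[(7) + (-3 + exp(-I*pi/3) + 3*exp(I*pi/3)) + (3 + exp(-2*I*pi/3) + 3*exp(2*I*pi/3)) + (-7) + (3 + 3*exp(-2*I*pi/3) + exp(2*I*pi/3)) + (-3 + 3*exp(-I*pi/3) + exp(I*pi/3))] = 0/6 = 0
  <chi_rho, chi_1> = (1/6)[1*(7)*conj(1) + 1*(-3 + exp(-I*pi/3) + 3*exp(I*pi/3))*conj(exp(I*pi/3)) + 1*(3 + exp(-2*I*pi/3) + 3*exp(2*I*pi/3))*conj(exp(2*I*pi/3)) + 1*(-7)*conj(-1) + 1*(3 + 3*exp(-2*I*pi/3) + exp(2*I*pi/3))*conj(exp(-2*I*pi/3)) + 1*(-3 + 3*exp(-I*pi/3) + exp(I*pi/3))*conj(exp(-I*pi/3))]
      = (1/6)[(7) + (3 + exp(-2*I*pi/3) - 3*exp(-I*pi/3)) + (3 + 3*exp(-2*I*pi/3) + exp(2*I*pi/3)) + (7) + (3 + exp(-2*I*pi/3) + 3*exp(2*I*pi/3)) + (3 - 3*exp(I*pi/3) + exp(2*I*pi/3))] = 18/6 = 3
  <chi_rho, chi_2> = (1/6)[1*(7)*conj(1) + 1*(-3 + exp(-I*pi/3) + 3*exp(I*pi/3))*conj(exp(2*I*pi/3)) + 1*(3 + exp(-2*I*pi/3) + 3*exp(2*I*pi/3))*conj(exp(-2*I*pi/3)) + 1*(-7)*conj(1) + 1*(3 + 3*exp(-2*I*pi/3) + exp(2*I*pi/3))*conj(exp(2*I*pi/3)) + 1*(-3 + 3*exp(-I*pi/3) + exp(I*pi/3))*conj(exp(-2*I*pi/3))]
      = (1/6)[(7) + (2) + (-2) + (-7) + (-2) + (2)] = 0/6 = 0
  <chi_rho, chi_3> = (1/6)[1*(7)*conj(1) + 1*(-3 + exp(-I*pi/3) + 3*exp(I*pi/3))*conj(-1) + 1*(3 + exp(-2*I*pi/3) + 3*exp(2*I*pi/3))*conj(1) + 1*(-7)*conj(-1) + 1*(3 + 3*exp(-2*I*pi/3) + exp(2*I*pi/3))*conj(1) + 1*(-3 + 3*exp(-I*pi/3) + exp(I*pi/3))*conj(-1)]
      = (1/6)[(7) + (3 - 3*exp(I*pi/3) - exp(-I*pi/3)) + (3 + exp(-2*I*pi/3) + 3*exp(2*I*pi/3)) + (7) + (3 + 3*exp(-2*I*pi/3) + exp(2*I*pi/3)) + (3 - exp(I*pi/3) - 3*exp(-I*pi/3))] = 18/6 = 3
  <chi_rho, chi_4> = (1/6)[1*(7)*conj(1) + 1*(-3 + exp(-I*pi/3) + 3*exp(I*pi/3))*conj(exp(-2*I*pi/3)) + 1*(3 + exp(-2*I*pi/3) + 3*exp(2*I*pi/3))*conj(exp(2*I*pi/3)) + 1*(-7)*conj(1) + 1*(3 + 3*exp(-2*I*pi/3) + exp(2*I*pi/3))*conj(exp(-2*I*pi/3)) + 1*(-3 + 3*exp(-I*pi/3) + exp(I*pi/3))*conj(exp(2*I*pi/3))]
      = (1/6)[(7) + (-3 - 3*exp(2*I*pi/3) + exp(I*pi/3)) + (3 + 3*exp(-2*I*pi/3) + exp(2*I*pi/3)) + (-7) + (3 + exp(-2*I*pi/3) + 3*exp(2*I*pi/3)) + (-3 + exp(-I*pi/3) - 3*exp(-2*I*pi/3))] = 0/6 = 0
  <chi_rho, chi_5> = (1/6)[1*(7)*conj(1) + 1*(-3 + exp(-I*pi/3) + 3*exp(I*pi/3))*conj(exp(-I*pi/3)) + 1*(3 + exp(-2*I*pi/3) + 3*exp(2*I*pi/3))*conj(exp(-2*I*pi/3)) + 1*(-7)*conj(-1) + 1*(3 + 3*exp(-2*I*pi/3) + exp(2*I*pi/3))*conj(exp(2*I*pi/3)) + 1*(-3 + 3*exp(-I*pi/3) + exp(I*pi/3))*conj(exp(I*pi/3))]
      = (1/6)[(7) + (-2) + (-2) + (7) + (-2) + (-2)] = 6/6 = 1
(Exp terms are combined using exp(i*s)*conj(exp(i*t)) = exp(i*(s-t)), and sums of them are collapsed using the identity that for every m > 1 the m distinct m-th roots of unity sum to 0, e.g. 1 + exp(2*I*pi/3) + exp(-2*I*pi/3) = 0.)
Dimension check: dim(rho) = sum (mult * dim) = 0*1 + 3*1 + 0*1 + 3*1 + 0*1 + 1*1 = 7 = chi_rho(e) = 7.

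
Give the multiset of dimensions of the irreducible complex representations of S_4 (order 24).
Dimensions: 1, 1, 2, 3, 3

Justification: There are 5 irreducibles (= number of conjugacy classes). Their dimensions d_i satisfy sum d_i^2 = |G| = 24: 1 + 1 + 4 + 9 + 9 = 24.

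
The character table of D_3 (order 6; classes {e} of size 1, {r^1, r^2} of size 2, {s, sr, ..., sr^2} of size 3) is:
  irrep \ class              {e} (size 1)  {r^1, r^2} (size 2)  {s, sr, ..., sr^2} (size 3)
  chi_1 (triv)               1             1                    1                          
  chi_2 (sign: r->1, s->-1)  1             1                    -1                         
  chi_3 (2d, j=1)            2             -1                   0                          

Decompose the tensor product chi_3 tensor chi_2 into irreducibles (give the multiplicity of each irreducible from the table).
chi_3 tensor chi_2 = chi_3 (all other irreducibles have multiplicity 0).

Justification: The character of a tensor product is the pointwise product (chi_3 * chi_2)(C) = chi_3(C) * chi_2(C):
  {e}: (2)*(1), {r^1, r^2}: (-1)*(1), {s, sr, ..., sr^2}: (0)*(-1)
so (chi_3 * chi_2) takes values
  {e} -> 2, {r^1, r^2} -> -1, {s, sr, ..., sr^2} -> 0.
Now take the inner product of this character with each irreducible chi from the table, <chi_3*chi_2, chi> = (1/6) sum_C |C| (chi_3*chi_2)(C) conj(chi(C)):
  <chi_3*chi_2, chi_1> = (1/6)[1*(2)*conj(1) + 2*(-1)*conj(1) + 3*(0)*conj(1)]
      = (1/6)[(2) + (-2) + (0)] = 0/6 = 0
  <chi_3*chi_2, chi_2> = (1/6)[1*(2)*conj(1) + 2*(-1)*conj(1) + 3*(0)*conj(-1)]
      = (1/6)[(2) + (-2) + (0)] = 0/6 = 0
  <chi_3*chi_2, chi_3> = (1/6)[1*(2)*conj(2) + 2*(-1)*conj(-1) + 3*(0)*conj(0)]
      = (1/6)[(4) + (2) + (0)] = 6/6 = 1
Hence the multiplicities are chi_3: 1. Dimension check: dim(chi_3)*dim(chi_2) = 2*1 = 2 and sum (mult * dim) = 1*2 = 2.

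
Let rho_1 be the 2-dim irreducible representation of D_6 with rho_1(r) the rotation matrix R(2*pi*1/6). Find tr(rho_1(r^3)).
chi_{rho_1}(r^3) = 2*cos(2*pi*1*3/6) = -2

Details: rho_1(r^3) is rotation by angle 2*pi*1*3/6, whose trace is 2*cos(2*pi*1*3/6) = -2.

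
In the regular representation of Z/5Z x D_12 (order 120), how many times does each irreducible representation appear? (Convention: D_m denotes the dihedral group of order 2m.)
Each irreducible V_i of dimension d_i appears with multiplicity d_i, i.e. rho_reg = (direct sum over all irreducibles V_i) d_i V_i. The irreducible dimensions for Z/5Z x D_12 are 1, 1, 1, 1, 1, 1, 1, 1, 1, 1, 1, 1, 1, 1, 1, 1, 1, 1, 1, 1, 2, 2, 2, 2, 2, 2, 2, 2, 2, 2, 2, 2, 2, 2, 2, 2, 2, 2, 2, 2, 2, 2, 2, 2, 2: 20 irreducibles of dimension 1, each with multiplicity 1; 25 irreducibles of dimension 2, each with multiplicity 2. Total dimension 20*1*1 + 25*2*2 = 120 = |G|.

Derivation: General theorem: in the regular representation of a finite group G, each irreducible appears with multiplicity equal to its dimension. Check: dim(rho_reg) = sum d_i^2 = 1 + 1 + 1 + 1 + 1 + 1 + 1 + 1 + 1 + 1 + 1 + 1 + 1 + 1 + 1 + 1 + 1 + 1 + 1 + 1 + 4 + 4 + 4 + 4 + 4 + 4 + 4 + 4 + 4 + 4 + 4 + 4 + 4 + 4 + 4 + 4 + 4 + 4 + 4 + 4 + 4 + 4 + 4 + 4 + 4 = 120 = |G|.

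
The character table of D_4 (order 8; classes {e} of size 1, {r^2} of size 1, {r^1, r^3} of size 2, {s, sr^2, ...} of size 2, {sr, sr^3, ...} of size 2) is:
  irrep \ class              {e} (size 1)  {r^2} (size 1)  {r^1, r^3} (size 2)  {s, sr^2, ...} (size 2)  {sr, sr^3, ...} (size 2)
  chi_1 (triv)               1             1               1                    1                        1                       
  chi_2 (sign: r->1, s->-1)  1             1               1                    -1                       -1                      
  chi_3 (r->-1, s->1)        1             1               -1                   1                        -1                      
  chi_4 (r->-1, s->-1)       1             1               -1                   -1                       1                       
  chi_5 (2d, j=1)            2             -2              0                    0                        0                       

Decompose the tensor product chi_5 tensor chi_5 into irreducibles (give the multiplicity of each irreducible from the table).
chi_5 tensor chi_5 = chi_1 + chi_2 + chi_3 + chi_4 (all other irreducibles have multiplicity 0).

Explanation: The character of a tensor product is the pointwise product (chi_5 * chi_5)(C) = chi_5(C) * chi_5(C):
  {e}: (2)*(2), {r^2}: (-2)*(-2), {r^1, r^3}: (0)*(0), {s, sr^2, ...}: (0)*(0), {sr, sr^3, ...}: (0)*(0)
so (chi_5 * chi_5) takes values
  {e} -> 4, {r^2} -> 4, {r^1, r^3} -> 0, {s, sr^2, ...} -> 0, {sr, sr^3, ...} -> 0.
Now take the inner product of this character with each irreducible chi from the table, <chi_5*chi_5, chi> = (1/8) sum_C |C| (chi_5*chi_5)(C) conj(chi(C)):
  <chi_5*chi_5, chi_1> = (1/8)[1*(4)*conj(1) + 1*(4)*conj(1) + 2*(0)*conj(1) + 2*(0)*conj(1) + 2*(0)*conj(1)]
      = (1/8)[(4) + (4) + (0) + (0) + (0)] = 8/8 = 1
  <chi_5*chi_5, chi_2> = (1/8)[1*(4)*conj(1) + 1*(4)*conj(1) + 2*(0)*conj(1) + 2*(0)*conj(-1) + 2*(0)*conj(-1)]
      = (1/8)[(4) + (4) + (0) + (0) + (0)] = 8/8 = 1
  <chi_5*chi_5, chi_3> = (1/8)[1*(4)*conj(1) + 1*(4)*conj(1) + 2*(0)*conj(-1) + 2*(0)*conj(1) + 2*(0)*conj(-1)]
      = (1/8)[(4) + (4) + (0) + (0) + (0)] = 8/8 = 1
  <chi_5*chi_5, chi_4> = (1/8)[1*(4)*conj(1) + 1*(4)*conj(1) + 2*(0)*conj(-1) + 2*(0)*conj(-1) + 2*(0)*conj(1)]
      = (1/8)[(4) + (4) + (0) + (0) + (0)] = 8/8 = 1
  <chi_5*chi_5, chi_5> = (1/8)[1*(4)*conj(2) + 1*(4)*conj(-2) + 2*(0)*conj(0) + 2*(0)*conj(0) + 2*(0)*conj(0)]
      = (1/8)[(8) + (-8) + (0) + (0) + (0)] = 0/8 = 0
Hence the multiplicities are chi_1: 1, chi_2: 1, chi_3: 1, chi_4: 1. Dimension check: dim(chi_5)*dim(chi_5) = 2*2 = 4 and sum (mult * dim) = 1*1 + 1*1 + 1*1 + 1*1 = 4.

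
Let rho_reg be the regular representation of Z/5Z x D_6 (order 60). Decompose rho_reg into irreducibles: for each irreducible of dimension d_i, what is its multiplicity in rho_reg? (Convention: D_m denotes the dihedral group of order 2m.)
Each irreducible V_i of dimension d_i appears with multiplicity d_i, i.e. rho_reg = (direct sum over all irreducibles V_i) d_i V_i. The irreducible dimensions for Z/5Z x D_6 are 1, 1, 1, 1, 1, 1, 1, 1, 1, 1, 1, 1, 1, 1, 1, 1, 1, 1, 1, 1, 2, 2, 2, 2, 2, 2, 2, 2, 2, 2: 20 irreducibles of dimension 1, each with multiplicity 1; 10 irreducibles of dimension 2, each with multiplicity 2. Total dimension 20*1*1 + 10*2*2 = 60 = |G|.

Working: General theorem: in the regular representation of a finite group G, each irreducible appears with multiplicity equal to its dimension. Check: dim(rho_reg) = sum d_i^2 = 1 + 1 + 1 + 1 + 1 + 1 + 1 + 1 + 1 + 1 + 1 + 1 + 1 + 1 + 1 + 1 + 1 + 1 + 1 + 1 + 4 + 4 + 4 + 4 + 4 + 4 + 4 + 4 + 4 + 4 = 60 = |G|.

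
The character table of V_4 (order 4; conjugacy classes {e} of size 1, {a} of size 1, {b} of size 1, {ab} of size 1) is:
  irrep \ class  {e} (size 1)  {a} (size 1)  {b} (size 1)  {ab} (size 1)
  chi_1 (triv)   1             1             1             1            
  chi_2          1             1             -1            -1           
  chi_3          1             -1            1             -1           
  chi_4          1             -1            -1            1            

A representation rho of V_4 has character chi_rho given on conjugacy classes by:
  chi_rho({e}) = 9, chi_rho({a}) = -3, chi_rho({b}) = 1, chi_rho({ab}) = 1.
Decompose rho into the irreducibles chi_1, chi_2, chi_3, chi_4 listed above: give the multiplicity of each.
Multiplicities: chi_1: 2, chi_2: 1, chi_3: 3, chi_4: 3.

Justification: Use <chi_rho, chi> = (1/|G|) sum_C |C| * chi_rho(C) * conj(chi(C)) with |G| = 4 for each irreducible chi in the table:
  <chi_rho, chi_1> = (1/4)[1*(9)*conj(1) + 1*(-3)*conj(1) + 1*(1)*conj(1) + 1*(1)*conj(1)]
      = (1/4)[(9) + (-3) + (1) + (1)] = 8/4 = 2
  <chi_rho, chi_2> = (1/4)[1*(9)*conj(1) + 1*(-3)*conj(1) + 1*(1)*conj(-1) + 1*(1)*conj(-1)]
      = (1/4)[(9) + (-3) + (-1) + (-1)] = 4/4 = 1
  <chi_rho, chi_3> = (1/4)[1*(9)*conj(1) + 1*(-3)*conj(-1) + 1*(1)*conj(1) + 1*(1)*conj(-1)]
      = (1/4)[(9) + (3) + (1) + (-1)] = 12/4 = 3
  <chi_rho, chi_4> = (1/4)[1*(9)*conj(1) + 1*(-3)*conj(-1) + 1*(1)*conj(-1) + 1*(1)*conj(1)]
      = (1/4)[(9) + (3) + (-1) + (1)] = 12/4 = 3
Dimension check: dim(rho) = sum (mult * dim) = 2*1 + 1*1 + 3*1 + 3*1 = 9 = chi_rho(e) = 9.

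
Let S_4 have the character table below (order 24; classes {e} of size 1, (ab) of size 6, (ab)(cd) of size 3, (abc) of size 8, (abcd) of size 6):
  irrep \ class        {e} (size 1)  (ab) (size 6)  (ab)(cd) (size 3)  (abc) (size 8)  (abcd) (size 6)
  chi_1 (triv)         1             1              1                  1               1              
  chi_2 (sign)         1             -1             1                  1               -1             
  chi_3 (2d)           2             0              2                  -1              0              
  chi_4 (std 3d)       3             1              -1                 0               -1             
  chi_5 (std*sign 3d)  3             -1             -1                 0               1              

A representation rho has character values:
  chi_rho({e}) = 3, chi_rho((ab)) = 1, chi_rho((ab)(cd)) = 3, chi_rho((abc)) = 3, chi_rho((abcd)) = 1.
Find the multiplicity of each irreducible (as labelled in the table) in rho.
Multiplicities: chi_1: 2, chi_2: 1, chi_3: 0, chi_4: 0, chi_5: 0.

Proof sketch: Use <chi_rho, chi> = (1/|G|) sum_C |C| * chi_rho(C) * conj(chi(C)) with |G| = 24 for each irreducible chi in the table:
  <chi_rho, chi_1> = (1/24)[1*(3)*conj(1) + 6*(1)*conj(1) + 3*(3)*conj(1) + 8*(3)*conj(1) + 6*(1)*conj(1)]
      = (1/24)[(3) + (6) + (9) + (24) + (6)] = 48/24 = 2
  <chi_rho, chi_2> = (1/24)[1*(3)*conj(1) + 6*(1)*conj(-1) + 3*(3)*conj(1) + 8*(3)*conj(1) + 6*(1)*conj(-1)]
      = (1/24)[(3) + (-6) + (9) + (24) + (-6)] = 24/24 = 1
  <chi_rho, chi_3> = (1/24)[1*(3)*conj(2) + 6*(1)*conj(0) + 3*(3)*conj(2) + 8*(3)*conj(-1) + 6*(1)*conj(0)]
      = (1/24)[(6) + (0) + (18) + (-24) + (0)] = 0/24 = 0
  <chi_rho, chi_4> = (1/24)[1*(3)*conj(3) + 6*(1)*conj(1) + 3*(3)*conj(-1) + 8*(3)*conj(0) + 6*(1)*conj(-1)]
      = (1/24)[(9) + (6) + (-9) + (0) + (-6)] = 0/24 = 0
  <chi_rho, chi_5> = (1/24)[1*(3)*conj(3) + 6*(1)*conj(-1) + 3*(3)*conj(-1) + 8*(3)*conj(0) + 6*(1)*conj(1)]
      = (1/24)[(9) + (-6) + (-9) + (0) + (6)] = 0/24 = 0
Dimension check: dim(rho) = sum (mult * dim) = 2*1 + 1*1 + 0*2 + 0*3 + 0*3 = 3 = chi_rho(e) = 3.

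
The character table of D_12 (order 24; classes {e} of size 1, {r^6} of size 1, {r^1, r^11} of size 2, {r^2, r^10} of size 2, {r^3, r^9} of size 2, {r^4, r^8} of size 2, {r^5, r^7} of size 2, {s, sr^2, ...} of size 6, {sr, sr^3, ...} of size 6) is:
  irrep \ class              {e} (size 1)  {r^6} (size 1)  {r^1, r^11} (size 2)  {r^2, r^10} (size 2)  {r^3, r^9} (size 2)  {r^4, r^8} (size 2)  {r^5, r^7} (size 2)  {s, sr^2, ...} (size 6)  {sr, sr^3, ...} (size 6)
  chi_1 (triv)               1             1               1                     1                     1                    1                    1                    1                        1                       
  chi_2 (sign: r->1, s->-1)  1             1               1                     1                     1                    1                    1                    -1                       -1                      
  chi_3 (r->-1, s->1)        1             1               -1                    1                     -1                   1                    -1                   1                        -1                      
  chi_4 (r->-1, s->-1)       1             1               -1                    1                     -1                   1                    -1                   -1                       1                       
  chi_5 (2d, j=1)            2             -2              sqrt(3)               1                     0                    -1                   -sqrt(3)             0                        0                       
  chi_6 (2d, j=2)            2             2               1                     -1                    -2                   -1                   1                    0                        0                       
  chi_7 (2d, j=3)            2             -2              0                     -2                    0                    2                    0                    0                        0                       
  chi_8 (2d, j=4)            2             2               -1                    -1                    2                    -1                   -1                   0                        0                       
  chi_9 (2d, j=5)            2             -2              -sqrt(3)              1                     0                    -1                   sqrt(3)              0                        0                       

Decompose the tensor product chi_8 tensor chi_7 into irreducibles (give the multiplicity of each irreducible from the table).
chi_8 tensor chi_7 = chi_5 + chi_9 (all other irreducibles have multiplicity 0).

Argument: The character of a tensor product is the pointwise product (chi_8 * chi_7)(C) = chi_8(C) * chi_7(C):
  {e}: (2)*(2), {r^6}: (2)*(-2), {r^1, r^11}: (-1)*(0), {r^2, r^10}: (-1)*(-2), {r^3, r^9}: (2)*(0), {r^4, r^8}: (-1)*(2), {r^5, r^7}: (-1)*(0), {s, sr^2, ...}: (0)*(0), {sr, sr^3, ...}: (0)*(0)
so (chi_8 * chi_7) takes values
  {e} -> 4, {r^6} -> -4, {r^1, r^11} -> 0, {r^2, r^10} -> 2, {r^3, r^9} -> 0, {r^4, r^8} -> -2, {r^5, r^7} -> 0, {s, sr^2, ...} -> 0, {sr, sr^3, ...} -> 0.
Now take the inner product of this character with each irreducible chi from the table, <chi_8*chi_7, chi> = (1/24) sum_C |C| (chi_8*chi_7)(C) conj(chi(C)):
  <chi_8*chi_7, chi_1> = (1/24)[1*(4)*conj(1) + 1*(-4)*conj(1) + 2*(0)*conj(1) + 2*(2)*conj(1) + 2*(0)*conj(1) + 2*(-2)*conj(1) + 2*(0)*conj(1) + 6*(0)*conj(1) + 6*(0)*conj(1)]
      = (1/24)[(4) + (-4) + (0) + (4) + (0) + (-4) + (0) + (0) + (0)] = 0/24 = 0
  <chi_8*chi_7, chi_2> = (1/24)[1*(4)*conj(1) + 1*(-4)*conj(1) + 2*(0)*conj(1) + 2*(2)*conj(1) + 2*(0)*conj(1) + 2*(-2)*conj(1) + 2*(0)*conj(1) + 6*(0)*conj(-1) + 6*(0)*conj(-1)]
      = (1/24)[(4) + (-4) + (0) + (4) + (0) + (-4) + (0) + (0) + (0)] = 0/24 = 0
  <chi_8*chi_7, chi_3> = (1/24)[1*(4)*conj(1) + 1*(-4)*conj(1) + 2*(0)*conj(-1) + 2*(2)*conj(1) + 2*(0)*conj(-1) + 2*(-2)*conj(1) + 2*(0)*conj(-1) + 6*(0)*conj(1) + 6*(0)*conj(-1)]
      = (1/24)[(4) + (-4) + (0) + (4) + (0) + (-4) + (0) + (0) + (0)] = 0/24 = 0
  <chi_8*chi_7, chi_4> = (1/24)[1*(4)*conj(1) + 1*(-4)*conj(1) + 2*(0)*conj(-1) + 2*(2)*conj(1) + 2*(0)*conj(-1) + 2*(-2)*conj(1) + 2*(0)*conj(-1) + 6*(0)*conj(-1) + 6*(0)*conj(1)]
      = (1/24)[(4) + (-4) + (0) + (4) + (0) + (-4) + (0) + (0) + (0)] = 0/24 = 0
  <chi_8*chi_7, chi_5> = (1/24)[1*(4)*conj(2) + 1*(-4)*conj(-2) + 2*(0)*conj(sqrt(3)) + 2*(2)*conj(1) + 2*(0)*conj(0) + 2*(-2)*conj(-1) + 2*(0)*conj(-sqrt(3)) + 6*(0)*conj(0) + 6*(0)*conj(0)]
      = (1/24)[(8) + (8) + (0) + (4) + (0) + (4) + (0) + (0) + (0)] = 24/24 = 1
  <chi_8*chi_7, chi_6> = (1/24)[1*(4)*conj(2) + 1*(-4)*conj(2) + 2*(0)*conj(1) + 2*(2)*conj(-1) + 2*(0)*conj(-2) + 2*(-2)*conj(-1) + 2*(0)*conj(1) + 6*(0)*conj(0) + 6*(0)*conj(0)]
      = (1/24)[(8) + (-8) + (0) + (-4) + (0) + (4) + (0) + (0) + (0)] = 0/24 = 0
  <chi_8*chi_7, chi_7> = (1/24)[1*(4)*conj(2) + 1*(-4)*conj(-2) + 2*(0)*conj(0) + 2*(2)*conj(-2) + 2*(0)*conj(0) + 2*(-2)*conj(2) + 2*(0)*conj(0) + 6*(0)*conj(0) + 6*(0)*conj(0)]
      = (1/24)[(8) + (8) + (0) + (-8) + (0) + (-8) + (0) + (0) + (0)] = 0/24 = 0
  <chi_8*chi_7, chi_8> = (1/24)[1*(4)*conj(2) + 1*(-4)*conj(2) + 2*(0)*conj(-1) + 2*(2)*conj(-1) + 2*(0)*conj(2) + 2*(-2)*conj(-1) + 2*(0)*conj(-1) + 6*(0)*conj(0) + 6*(0)*conj(0)]
      = (1/24)[(8) + (-8) + (0) + (-4) + (0) + (4) + (0) + (0) + (0)] = 0/24 = 0
  <chi_8*chi_7, chi_9> = (1/24)[1*(4)*conj(2) + 1*(-4)*conj(-2) + 2*(0)*conj(-sqrt(3)) + 2*(2)*conj(1) + 2*(0)*conj(0) + 2*(-2)*conj(-1) + 2*(0)*conj(sqrt(3)) + 6*(0)*conj(0) + 6*(0)*conj(0)]
      = (1/24)[(8) + (8) + (0) + (4) + (0) + (4) + (0) + (0) + (0)] = 24/24 = 1
Hence the multiplicities are chi_5: 1, chi_9: 1. Dimension check: dim(chi_8)*dim(chi_7) = 2*2 = 4 and sum (mult * dim) = 1*2 + 1*2 = 4.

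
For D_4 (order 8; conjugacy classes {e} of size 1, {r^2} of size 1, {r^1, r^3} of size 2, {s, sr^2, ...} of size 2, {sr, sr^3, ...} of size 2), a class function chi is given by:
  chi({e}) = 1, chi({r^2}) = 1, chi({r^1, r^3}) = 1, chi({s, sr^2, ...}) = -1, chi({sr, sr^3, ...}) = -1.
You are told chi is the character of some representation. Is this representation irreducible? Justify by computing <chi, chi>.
Irreducible: <chi, chi> = 1.

Derivation: <chi, chi> = (1/|G|) sum_C |C| * |chi(C)|^2 = (1/8)[1*|1|^2 + 1*|1|^2 + 2*|1|^2 + 2*|-1|^2 + 2*|-1|^2]
  = (1/8)[(1) + (1) + (2) + (2) + (2)] = 8/8 = 1.
A character is irreducible iff <chi, chi> = 1, so this representation is irreducible.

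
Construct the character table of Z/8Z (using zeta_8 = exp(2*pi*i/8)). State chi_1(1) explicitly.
Character table of Z/8Z (irreps indexed chi_0,...,chi_7 with chi_k(m) = zeta_8^(k*m), zeta_8 = exp(2*pi*i/8)):
  irrep \ class  {0} (size 1)  {1} (size 1)    {2} (size 1)  {3} (size 1)    {4} (size 1)  {5} (size 1)    {6} (size 1)  {7} (size 1)  
  chi_0          1             1               1             1               1             1               1             1             
  chi_1          1             exp(I*pi/4)     I             exp(3*I*pi/4)   -1            exp(-3*I*pi/4)  -I            exp(-I*pi/4)  
  chi_2          1             I               -1            -I              1             I               -1            -I            
  chi_3          1             exp(3*I*pi/4)   -I            exp(I*pi/4)     -1            exp(-I*pi/4)    I             exp(-3*I*pi/4)
  chi_4          1             -1              1             -1              1             -1              1             -1            
  chi_5          1             exp(-3*I*pi/4)  I             exp(-I*pi/4)    -1            exp(I*pi/4)     -I            exp(3*I*pi/4) 
  chi_6          1             -I              -1            I               1             -I              -1            I             
  chi_7          1             exp(-I*pi/4)    -I            exp(-3*I*pi/4)  -1            exp(3*I*pi/4)   I             exp(I*pi/4)   

Spot check: chi_1(1) = zeta_8^(1*1) = zeta_8^1 = exp(I*pi/4).

Reasoning: Z/8Z is abelian, so all 8 irreducible complex representations are 1-dimensional. They are given by chi_k(m) = zeta_8^(k*m) for k = 0,...,7. Row orthogonality: sum_m chi_k(m) conj(chi_l(m)) = 8 * [k = l].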